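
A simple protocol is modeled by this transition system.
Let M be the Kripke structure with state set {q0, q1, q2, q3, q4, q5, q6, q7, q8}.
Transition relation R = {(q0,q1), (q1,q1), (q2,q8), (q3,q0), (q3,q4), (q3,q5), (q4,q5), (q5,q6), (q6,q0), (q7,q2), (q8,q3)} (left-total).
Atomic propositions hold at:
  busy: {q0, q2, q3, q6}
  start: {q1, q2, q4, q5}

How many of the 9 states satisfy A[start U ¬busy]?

Sat(¬busy) = {q1, q4, q5, q7, q8}
A[start U ¬busy]: least fixpoint, start Z0 = Sat(¬busy) = {q1, q4, q5, q7, q8}, add states in Sat(start) with every successor in Z. Z1 = {q1, q2, q4, q5, q7, q8}; fixed.
Sat(A[start U ¬busy]) = {q1, q2, q4, q5, q7, q8}
|Sat(A[start U ¬busy])| = |{q1, q2, q4, q5, q7, q8}| = 6.

6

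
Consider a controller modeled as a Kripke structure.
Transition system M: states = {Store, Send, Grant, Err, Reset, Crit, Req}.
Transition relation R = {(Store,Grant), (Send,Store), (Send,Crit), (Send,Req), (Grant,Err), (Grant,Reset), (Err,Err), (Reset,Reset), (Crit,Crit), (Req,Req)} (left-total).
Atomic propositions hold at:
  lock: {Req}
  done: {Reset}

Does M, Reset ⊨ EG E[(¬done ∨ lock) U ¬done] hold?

Sat(¬done) = {Store, Send, Grant, Err, Crit, Req}
Sat(¬done ∨ lock) = {Store, Send, Grant, Err, Crit, Req}
E[(¬done ∨ lock) U ¬done]: least fixpoint, start Z0 = Sat(¬done) = {Store, Send, Grant, Err, Crit, Req}, add states in Sat(¬done ∨ lock) with some successor in Z. Already a fixed point.
Sat(E[(¬done ∨ lock) U ¬done]) = {Store, Send, Grant, Err, Crit, Req}
EG E[(¬done ∨ lock) U ¬done]: greatest fixpoint, start Z0 = {Store, Send, Grant, Err, Crit, Req}, keep only states in Sat with some successor in Z. Already a fixed point.
Sat(EG E[(¬done ∨ lock) U ¬done]) = {Store, Send, Grant, Err, Crit, Req}
Reset ∉ Sat(EG E[(¬done ∨ lock) U ¬done]) = {Store, Send, Grant, Err, Crit, Req}, so the formula does not hold at Reset.

No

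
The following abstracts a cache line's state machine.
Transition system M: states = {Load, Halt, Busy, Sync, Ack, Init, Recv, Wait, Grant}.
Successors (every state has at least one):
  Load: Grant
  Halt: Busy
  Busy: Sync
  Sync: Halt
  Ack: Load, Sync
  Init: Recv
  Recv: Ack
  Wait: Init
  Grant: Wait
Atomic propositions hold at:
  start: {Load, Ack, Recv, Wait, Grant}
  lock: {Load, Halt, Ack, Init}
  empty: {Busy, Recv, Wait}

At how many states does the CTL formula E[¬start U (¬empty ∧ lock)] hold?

6

Sat(¬start) = {Halt, Busy, Sync, Init}
Sat(¬empty) = {Load, Halt, Sync, Ack, Init, Grant}
Sat(¬empty ∧ lock) = {Load, Halt, Ack, Init}
E[¬start U (¬empty ∧ lock)]: least fixpoint, start Z0 = Sat((¬empty ∧ lock)) = {Load, Halt, Ack, Init}, add states in Sat(¬start) with some successor in Z. Z1 = {Load, Halt, Sync, Ack, Init}; Z2 = {Load, Halt, Busy, Sync, Ack, Init}; fixed.
Sat(E[¬start U (¬empty ∧ lock)]) = {Load, Halt, Busy, Sync, Ack, Init}
|Sat(E[¬start U (¬empty ∧ lock)])| = |{Load, Halt, Busy, Sync, Ack, Init}| = 6.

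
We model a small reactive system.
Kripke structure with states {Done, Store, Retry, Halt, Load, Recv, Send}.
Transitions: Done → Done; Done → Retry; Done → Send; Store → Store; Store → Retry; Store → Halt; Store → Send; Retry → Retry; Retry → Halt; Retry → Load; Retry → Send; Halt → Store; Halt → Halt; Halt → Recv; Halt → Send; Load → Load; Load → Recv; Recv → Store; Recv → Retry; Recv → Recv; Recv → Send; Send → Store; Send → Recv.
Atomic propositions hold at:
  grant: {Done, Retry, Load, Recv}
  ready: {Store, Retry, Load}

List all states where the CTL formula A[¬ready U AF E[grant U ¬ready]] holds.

Sat(¬ready) = {Done, Halt, Recv, Send}
E[grant U ¬ready]: least fixpoint, start Z0 = Sat(¬ready) = {Done, Halt, Recv, Send}, add states in Sat(grant) with some successor in Z. Z1 = {Done, Retry, Halt, Load, Recv, Send}; fixed.
Sat(E[grant U ¬ready]) = {Done, Retry, Halt, Load, Recv, Send}
AF E[grant U ¬ready]: least fixpoint, start Z0 = {Done, Retry, Halt, Load, Recv, Send}, add states with every successor in Z. Already a fixed point.
Sat(AF E[grant U ¬ready]) = {Done, Retry, Halt, Load, Recv, Send}
A[¬ready U AF E[grant U ¬ready]]: least fixpoint, start Z0 = Sat(AF E[grant U ¬ready]) = {Done, Retry, Halt, Load, Recv, Send}, add states in Sat(¬ready) with every successor in Z. Already a fixed point.
Sat(A[¬ready U AF E[grant U ¬ready]]) = {Done, Retry, Halt, Load, Recv, Send}

{Done, Retry, Halt, Load, Recv, Send}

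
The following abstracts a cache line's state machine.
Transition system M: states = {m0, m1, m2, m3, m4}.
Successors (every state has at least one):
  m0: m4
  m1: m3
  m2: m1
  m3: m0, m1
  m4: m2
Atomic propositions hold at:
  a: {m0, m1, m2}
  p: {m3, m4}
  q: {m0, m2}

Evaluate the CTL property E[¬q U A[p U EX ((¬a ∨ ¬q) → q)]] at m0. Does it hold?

No

Sat(¬q) = {m1, m3, m4}
Sat(¬a) = {m3, m4}
Sat(¬a ∨ ¬q) = {m1, m3, m4}
Sat((¬a ∨ ¬q) → q) = {m0, m2}
Sat(EX ((¬a ∨ ¬q) → q)) = {s : some successor in {m0, m2}} = {m3, m4}
A[p U EX ((¬a ∨ ¬q) → q)]: least fixpoint, start Z0 = Sat(EX ((¬a ∨ ¬q) → q)) = {m3, m4}, add states in Sat(p) with every successor in Z. Already a fixed point.
Sat(A[p U EX ((¬a ∨ ¬q) → q)]) = {m3, m4}
E[¬q U A[p U EX ((¬a ∨ ¬q) → q)]]: least fixpoint, start Z0 = Sat(A[p U EX ((¬a ∨ ¬q) → q)]) = {m3, m4}, add states in Sat(¬q) with some successor in Z. Z1 = {m1, m3, m4}; fixed.
Sat(E[¬q U A[p U EX ((¬a ∨ ¬q) → q)]]) = {m1, m3, m4}
m0 ∉ Sat(E[¬q U A[p U EX ((¬a ∨ ¬q) → q)]]) = {m1, m3, m4}, so the formula does not hold at m0.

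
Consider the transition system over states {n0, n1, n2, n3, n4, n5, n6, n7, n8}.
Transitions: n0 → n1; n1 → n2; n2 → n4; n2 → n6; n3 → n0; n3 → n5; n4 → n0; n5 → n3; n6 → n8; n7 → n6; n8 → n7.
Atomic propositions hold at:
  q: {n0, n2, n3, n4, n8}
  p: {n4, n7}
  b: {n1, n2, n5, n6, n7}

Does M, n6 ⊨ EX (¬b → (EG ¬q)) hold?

Sat(¬b) = {n0, n3, n4, n8}
Sat(¬q) = {n1, n5, n6, n7}
EG ¬q: greatest fixpoint, start Z0 = {n1, n5, n6, n7}, keep only states in Sat with some successor in Z. Z1 = {n7}; Z2 = ∅; fixed.
Sat(EG ¬q) = ∅
Sat(¬b → (EG ¬q)) = {n1, n2, n5, n6, n7}
Sat(EX (¬b → (EG ¬q))) = {s : some successor in {n1, n2, n5, n6, n7}} = {n0, n1, n2, n3, n7, n8}
n6 ∉ Sat(EX (¬b → (EG ¬q))) = {n0, n1, n2, n3, n7, n8}, so the formula does not hold at n6.

No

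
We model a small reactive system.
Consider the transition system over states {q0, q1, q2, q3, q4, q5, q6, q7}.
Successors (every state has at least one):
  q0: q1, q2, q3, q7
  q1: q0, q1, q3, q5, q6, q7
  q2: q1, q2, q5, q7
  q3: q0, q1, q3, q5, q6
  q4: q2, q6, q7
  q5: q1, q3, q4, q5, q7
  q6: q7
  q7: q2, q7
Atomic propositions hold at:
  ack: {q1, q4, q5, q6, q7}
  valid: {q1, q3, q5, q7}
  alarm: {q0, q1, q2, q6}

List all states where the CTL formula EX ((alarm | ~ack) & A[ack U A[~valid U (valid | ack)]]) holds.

{q0, q1, q2, q3, q4, q5}

Sat(~ack) = {q0, q2, q3}
Sat(alarm | ~ack) = {q0, q1, q2, q3, q6}
Sat(~valid) = {q0, q2, q4, q6}
Sat(valid | ack) = {q1, q3, q4, q5, q6, q7}
A[~valid U (valid | ack)]: least fixpoint, start Z0 = Sat((valid | ack)) = {q1, q3, q4, q5, q6, q7}, add states in Sat(~valid) with every successor in Z. Already a fixed point.
Sat(A[~valid U (valid | ack)]) = {q1, q3, q4, q5, q6, q7}
A[ack U A[~valid U (valid | ack)]]: least fixpoint, start Z0 = Sat(A[~valid U (valid | ack)]) = {q1, q3, q4, q5, q6, q7}, add states in Sat(ack) with every successor in Z. Already a fixed point.
Sat(A[ack U A[~valid U (valid | ack)]]) = {q1, q3, q4, q5, q6, q7}
Sat((alarm | ~ack) & A[ack U A[~valid U (valid | ack)]]) = {q1, q3, q6}
Sat(EX ((alarm | ~ack) & A[ack U A[~valid U (valid | ack)]])) = {s : some successor in {q1, q3, q6}} = {q0, q1, q2, q3, q4, q5}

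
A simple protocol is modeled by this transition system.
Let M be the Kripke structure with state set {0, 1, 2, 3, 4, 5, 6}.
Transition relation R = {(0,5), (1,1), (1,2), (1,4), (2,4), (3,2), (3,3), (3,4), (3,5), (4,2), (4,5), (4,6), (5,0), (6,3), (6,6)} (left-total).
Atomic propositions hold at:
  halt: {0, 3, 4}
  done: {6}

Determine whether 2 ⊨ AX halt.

Sat(AX halt) = {s : every successor in {0, 3, 4}} = {2, 5}
2 ∈ Sat(AX halt) = {2, 5}, so the formula holds at 2.

Yes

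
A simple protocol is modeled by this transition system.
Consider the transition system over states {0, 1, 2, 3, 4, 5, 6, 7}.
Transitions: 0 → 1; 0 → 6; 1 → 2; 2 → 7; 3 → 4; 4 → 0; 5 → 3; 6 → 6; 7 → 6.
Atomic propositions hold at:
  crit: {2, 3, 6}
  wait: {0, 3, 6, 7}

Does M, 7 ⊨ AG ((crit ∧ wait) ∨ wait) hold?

Sat(crit ∧ wait) = {3, 6}
Sat((crit ∧ wait) ∨ wait) = {0, 3, 6, 7}
AG ((crit ∧ wait) ∨ wait): greatest fixpoint, start Z0 = {0, 3, 6, 7}, keep only states in Sat with every successor in Z. Z1 = {6, 7}; fixed.
Sat(AG ((crit ∧ wait) ∨ wait)) = {6, 7}
7 ∈ Sat(AG ((crit ∧ wait) ∨ wait)) = {6, 7}, so the formula holds at 7.

Yes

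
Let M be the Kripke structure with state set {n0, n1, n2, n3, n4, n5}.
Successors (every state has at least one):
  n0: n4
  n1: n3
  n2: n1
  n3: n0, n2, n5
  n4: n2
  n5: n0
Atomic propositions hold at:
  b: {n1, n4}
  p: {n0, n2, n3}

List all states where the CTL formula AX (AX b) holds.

Sat(AX b) = {s : every successor in {n1, n4}} = {n0, n2}
Sat(AX (AX b)) = {s : every successor in {n0, n2}} = {n4, n5}

{n4, n5}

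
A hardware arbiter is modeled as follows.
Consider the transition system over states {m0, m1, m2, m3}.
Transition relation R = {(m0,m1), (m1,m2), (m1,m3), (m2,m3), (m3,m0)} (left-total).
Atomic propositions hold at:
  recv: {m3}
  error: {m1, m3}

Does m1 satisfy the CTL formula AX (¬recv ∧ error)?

Sat(¬recv) = {m0, m1, m2}
Sat(¬recv ∧ error) = {m1}
Sat(AX (¬recv ∧ error)) = {s : every successor in {m1}} = {m0}
m1 ∉ Sat(AX (¬recv ∧ error)) = {m0}, so the formula does not hold at m1.

No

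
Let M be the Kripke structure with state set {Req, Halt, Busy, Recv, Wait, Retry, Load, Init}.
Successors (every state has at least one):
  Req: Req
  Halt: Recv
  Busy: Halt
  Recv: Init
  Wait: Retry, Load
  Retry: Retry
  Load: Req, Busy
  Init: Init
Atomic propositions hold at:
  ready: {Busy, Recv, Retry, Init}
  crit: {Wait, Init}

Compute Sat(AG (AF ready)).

{Halt, Busy, Recv, Retry, Init}

AF ready: least fixpoint, start Z0 = {Busy, Recv, Retry, Init}, add states with every successor in Z. Z1 = {Halt, Busy, Recv, Retry, Init}; fixed.
Sat(AF ready) = {Halt, Busy, Recv, Retry, Init}
AG (AF ready): greatest fixpoint, start Z0 = {Halt, Busy, Recv, Retry, Init}, keep only states in Sat with every successor in Z. Already a fixed point.
Sat(AG (AF ready)) = {Halt, Busy, Recv, Retry, Init}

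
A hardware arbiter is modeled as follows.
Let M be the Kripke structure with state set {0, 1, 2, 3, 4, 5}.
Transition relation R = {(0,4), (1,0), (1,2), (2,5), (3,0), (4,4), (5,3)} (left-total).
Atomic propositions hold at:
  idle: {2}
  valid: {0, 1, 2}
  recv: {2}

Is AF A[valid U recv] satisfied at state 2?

A[valid U recv]: least fixpoint, start Z0 = Sat(recv) = {2}, add states in Sat(valid) with every successor in Z. Already a fixed point.
Sat(A[valid U recv]) = {2}
AF A[valid U recv]: least fixpoint, start Z0 = {2}, add states with every successor in Z. Already a fixed point.
Sat(AF A[valid U recv]) = {2}
2 ∈ Sat(AF A[valid U recv]) = {2}, so the formula holds at 2.

Yes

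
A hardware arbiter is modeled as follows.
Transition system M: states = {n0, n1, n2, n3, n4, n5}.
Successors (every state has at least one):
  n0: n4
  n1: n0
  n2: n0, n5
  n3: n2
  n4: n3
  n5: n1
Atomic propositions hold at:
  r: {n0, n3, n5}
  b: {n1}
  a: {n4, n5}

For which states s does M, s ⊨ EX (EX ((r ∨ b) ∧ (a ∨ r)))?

Sat(r ∨ b) = {n0, n1, n3, n5}
Sat(a ∨ r) = {n0, n3, n4, n5}
Sat((r ∨ b) ∧ (a ∨ r)) = {n0, n3, n5}
Sat(EX ((r ∨ b) ∧ (a ∨ r))) = {s : some successor in {n0, n3, n5}} = {n1, n2, n4}
Sat(EX (EX ((r ∨ b) ∧ (a ∨ r)))) = {s : some successor in {n1, n2, n4}} = {n0, n3, n5}

{n0, n3, n5}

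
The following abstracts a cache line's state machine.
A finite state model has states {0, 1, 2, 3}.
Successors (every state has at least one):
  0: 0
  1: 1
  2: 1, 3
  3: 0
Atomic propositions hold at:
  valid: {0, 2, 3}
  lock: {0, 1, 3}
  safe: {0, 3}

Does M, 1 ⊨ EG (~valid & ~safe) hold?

Sat(~valid) = {1}
Sat(~safe) = {1, 2}
Sat(~valid & ~safe) = {1}
EG (~valid & ~safe): greatest fixpoint, start Z0 = {1}, keep only states in Sat with some successor in Z. Already a fixed point.
Sat(EG (~valid & ~safe)) = {1}
1 ∈ Sat(EG (~valid & ~safe)) = {1}, so the formula holds at 1.

Yes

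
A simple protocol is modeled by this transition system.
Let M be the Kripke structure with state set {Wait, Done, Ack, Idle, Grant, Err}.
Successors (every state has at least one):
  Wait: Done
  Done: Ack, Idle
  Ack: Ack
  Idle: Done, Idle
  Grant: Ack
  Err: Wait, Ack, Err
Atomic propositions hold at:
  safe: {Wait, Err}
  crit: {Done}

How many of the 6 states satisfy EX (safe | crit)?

3

Sat(safe | crit) = {Wait, Done, Err}
Sat(EX (safe | crit)) = {s : some successor in {Wait, Done, Err}} = {Wait, Idle, Err}
|Sat(EX (safe | crit))| = |{Wait, Idle, Err}| = 3.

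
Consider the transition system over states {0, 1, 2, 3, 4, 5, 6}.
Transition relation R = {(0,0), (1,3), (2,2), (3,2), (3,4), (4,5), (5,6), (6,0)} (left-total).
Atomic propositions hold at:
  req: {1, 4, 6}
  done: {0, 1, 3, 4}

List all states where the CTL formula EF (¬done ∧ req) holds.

{1, 3, 4, 5, 6}

Sat(¬done) = {2, 5, 6}
Sat(¬done ∧ req) = {6}
EF (¬done ∧ req): least fixpoint, start Z0 = {6}, add states with some successor in Z. Z1 = {5, 6}; Z2 = {4, 5, 6}; Z3 = {3, 4, 5, 6}; Z4 = {1, 3, 4, 5, 6}; fixed.
Sat(EF (¬done ∧ req)) = {1, 3, 4, 5, 6}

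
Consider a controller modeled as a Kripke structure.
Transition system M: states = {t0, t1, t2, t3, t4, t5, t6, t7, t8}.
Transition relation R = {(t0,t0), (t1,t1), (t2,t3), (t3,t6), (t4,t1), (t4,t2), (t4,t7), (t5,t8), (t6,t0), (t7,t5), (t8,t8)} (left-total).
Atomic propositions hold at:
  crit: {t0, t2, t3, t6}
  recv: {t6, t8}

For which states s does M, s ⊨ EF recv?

{t2, t3, t4, t5, t6, t7, t8}

EF recv: least fixpoint, start Z0 = {t6, t8}, add states with some successor in Z. Z1 = {t3, t5, t6, t8}; Z2 = {t2, t3, t5, t6, t7, t8}; Z3 = {t2, t3, t4, t5, t6, t7, t8}; fixed.
Sat(EF recv) = {t2, t3, t4, t5, t6, t7, t8}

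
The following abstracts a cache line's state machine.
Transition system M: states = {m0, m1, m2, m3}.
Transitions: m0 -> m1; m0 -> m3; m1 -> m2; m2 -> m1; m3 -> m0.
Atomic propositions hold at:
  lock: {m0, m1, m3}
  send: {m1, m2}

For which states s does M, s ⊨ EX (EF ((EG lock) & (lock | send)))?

EG lock: greatest fixpoint, start Z0 = {m0, m1, m3}, keep only states in Sat with some successor in Z. Z1 = {m0, m3}; fixed.
Sat(EG lock) = {m0, m3}
Sat(lock | send) = {m0, m1, m2, m3}
Sat((EG lock) & (lock | send)) = {m0, m3}
EF ((EG lock) & (lock | send)): least fixpoint, start Z0 = {m0, m3}, add states with some successor in Z. Already a fixed point.
Sat(EF ((EG lock) & (lock | send))) = {m0, m3}
Sat(EX (EF ((EG lock) & (lock | send)))) = {s : some successor in {m0, m3}} = {m0, m3}

{m0, m3}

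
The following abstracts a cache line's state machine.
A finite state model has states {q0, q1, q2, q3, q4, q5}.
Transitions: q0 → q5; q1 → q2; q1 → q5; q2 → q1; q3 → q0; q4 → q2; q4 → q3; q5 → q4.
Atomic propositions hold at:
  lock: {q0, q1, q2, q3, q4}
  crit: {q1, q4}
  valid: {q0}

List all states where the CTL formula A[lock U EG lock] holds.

EG lock: greatest fixpoint, start Z0 = {q0, q1, q2, q3, q4}, keep only states in Sat with some successor in Z. Z1 = {q1, q2, q3, q4}; Z2 = {q1, q2, q4}; fixed.
Sat(EG lock) = {q1, q2, q4}
A[lock U EG lock]: least fixpoint, start Z0 = Sat(EG lock) = {q1, q2, q4}, add states in Sat(lock) with every successor in Z. Already a fixed point.
Sat(A[lock U EG lock]) = {q1, q2, q4}

{q1, q2, q4}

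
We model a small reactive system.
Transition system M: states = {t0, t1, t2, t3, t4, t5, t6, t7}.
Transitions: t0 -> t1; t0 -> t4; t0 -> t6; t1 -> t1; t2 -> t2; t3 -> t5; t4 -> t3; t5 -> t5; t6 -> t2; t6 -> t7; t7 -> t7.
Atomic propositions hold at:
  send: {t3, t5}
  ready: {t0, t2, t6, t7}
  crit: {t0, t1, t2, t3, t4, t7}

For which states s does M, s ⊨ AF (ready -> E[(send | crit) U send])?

{t0, t1, t3, t4, t5}

Sat(send | crit) = {t0, t1, t2, t3, t4, t5, t7}
E[(send | crit) U send]: least fixpoint, start Z0 = Sat(send) = {t3, t5}, add states in Sat(send | crit) with some successor in Z. Z1 = {t3, t4, t5}; Z2 = {t0, t3, t4, t5}; fixed.
Sat(E[(send | crit) U send]) = {t0, t3, t4, t5}
Sat(ready -> E[(send | crit) U send]) = {t0, t1, t3, t4, t5}
AF (ready -> E[(send | crit) U send]): least fixpoint, start Z0 = {t0, t1, t3, t4, t5}, add states with every successor in Z. Already a fixed point.
Sat(AF (ready -> E[(send | crit) U send])) = {t0, t1, t3, t4, t5}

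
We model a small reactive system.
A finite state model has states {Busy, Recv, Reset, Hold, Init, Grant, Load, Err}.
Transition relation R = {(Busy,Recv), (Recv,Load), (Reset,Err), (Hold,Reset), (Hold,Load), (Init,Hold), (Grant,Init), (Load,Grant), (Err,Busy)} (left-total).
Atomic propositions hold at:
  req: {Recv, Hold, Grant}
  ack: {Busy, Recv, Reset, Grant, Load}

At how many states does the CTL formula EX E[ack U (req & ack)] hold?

5

Sat(req & ack) = {Recv, Grant}
E[ack U (req & ack)]: least fixpoint, start Z0 = Sat((req & ack)) = {Recv, Grant}, add states in Sat(ack) with some successor in Z. Z1 = {Busy, Recv, Grant, Load}; fixed.
Sat(E[ack U (req & ack)]) = {Busy, Recv, Grant, Load}
Sat(EX E[ack U (req & ack)]) = {s : some successor in {Busy, Recv, Grant, Load}} = {Busy, Recv, Hold, Load, Err}
|Sat(EX E[ack U (req & ack)])| = |{Busy, Recv, Hold, Load, Err}| = 5.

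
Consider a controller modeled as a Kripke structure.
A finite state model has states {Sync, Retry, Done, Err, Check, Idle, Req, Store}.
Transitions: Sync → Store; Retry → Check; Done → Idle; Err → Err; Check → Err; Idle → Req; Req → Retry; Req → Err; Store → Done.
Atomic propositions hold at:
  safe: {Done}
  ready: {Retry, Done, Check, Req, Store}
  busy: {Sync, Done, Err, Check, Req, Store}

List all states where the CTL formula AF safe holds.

{Sync, Done, Store}

AF safe: least fixpoint, start Z0 = {Done}, add states with every successor in Z. Z1 = {Done, Store}; Z2 = {Sync, Done, Store}; fixed.
Sat(AF safe) = {Sync, Done, Store}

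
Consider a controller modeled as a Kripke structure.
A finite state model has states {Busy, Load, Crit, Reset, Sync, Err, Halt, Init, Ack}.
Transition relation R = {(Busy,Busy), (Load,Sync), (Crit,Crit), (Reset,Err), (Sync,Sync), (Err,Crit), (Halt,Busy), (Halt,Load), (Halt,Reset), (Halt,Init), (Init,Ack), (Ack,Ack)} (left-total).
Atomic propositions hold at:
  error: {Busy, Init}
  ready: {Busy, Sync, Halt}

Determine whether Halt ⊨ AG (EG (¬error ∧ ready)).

Sat(¬error) = {Load, Crit, Reset, Sync, Err, Halt, Ack}
Sat(¬error ∧ ready) = {Sync, Halt}
EG (¬error ∧ ready): greatest fixpoint, start Z0 = {Sync, Halt}, keep only states in Sat with some successor in Z. Z1 = {Sync}; fixed.
Sat(EG (¬error ∧ ready)) = {Sync}
AG (EG (¬error ∧ ready)): greatest fixpoint, start Z0 = {Sync}, keep only states in Sat with every successor in Z. Already a fixed point.
Sat(AG (EG (¬error ∧ ready))) = {Sync}
Halt ∉ Sat(AG (EG (¬error ∧ ready))) = {Sync}, so the formula does not hold at Halt.

No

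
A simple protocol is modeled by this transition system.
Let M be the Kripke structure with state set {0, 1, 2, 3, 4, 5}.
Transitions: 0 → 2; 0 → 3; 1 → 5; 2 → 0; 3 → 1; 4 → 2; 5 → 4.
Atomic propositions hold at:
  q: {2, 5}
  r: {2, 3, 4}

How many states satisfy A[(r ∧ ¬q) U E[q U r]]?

4

Sat(¬q) = {0, 1, 3, 4}
Sat(r ∧ ¬q) = {3, 4}
E[q U r]: least fixpoint, start Z0 = Sat(r) = {2, 3, 4}, add states in Sat(q) with some successor in Z. Z1 = {2, 3, 4, 5}; fixed.
Sat(E[q U r]) = {2, 3, 4, 5}
A[(r ∧ ¬q) U E[q U r]]: least fixpoint, start Z0 = Sat(E[q U r]) = {2, 3, 4, 5}, add states in Sat(r ∧ ¬q) with every successor in Z. Already a fixed point.
Sat(A[(r ∧ ¬q) U E[q U r]]) = {2, 3, 4, 5}
|Sat(A[(r ∧ ¬q) U E[q U r]])| = |{2, 3, 4, 5}| = 4.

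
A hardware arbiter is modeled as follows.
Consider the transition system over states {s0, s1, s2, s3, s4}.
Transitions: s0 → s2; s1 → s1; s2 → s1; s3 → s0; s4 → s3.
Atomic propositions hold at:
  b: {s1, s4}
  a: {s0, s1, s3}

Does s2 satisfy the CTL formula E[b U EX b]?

Sat(EX b) = {s : some successor in {s1, s4}} = {s1, s2}
E[b U EX b]: least fixpoint, start Z0 = Sat(EX b) = {s1, s2}, add states in Sat(b) with some successor in Z. Already a fixed point.
Sat(E[b U EX b]) = {s1, s2}
s2 ∈ Sat(E[b U EX b]) = {s1, s2}, so the formula holds at s2.

Yes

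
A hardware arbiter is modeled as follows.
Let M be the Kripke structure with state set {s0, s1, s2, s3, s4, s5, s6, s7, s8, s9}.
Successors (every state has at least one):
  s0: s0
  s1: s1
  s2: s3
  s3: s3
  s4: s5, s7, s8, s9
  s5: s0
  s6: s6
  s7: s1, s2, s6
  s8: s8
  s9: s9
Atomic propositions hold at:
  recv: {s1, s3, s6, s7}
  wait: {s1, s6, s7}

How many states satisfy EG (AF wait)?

3

AF wait: least fixpoint, start Z0 = {s1, s6, s7}, add states with every successor in Z. Already a fixed point.
Sat(AF wait) = {s1, s6, s7}
EG (AF wait): greatest fixpoint, start Z0 = {s1, s6, s7}, keep only states in Sat with some successor in Z. Already a fixed point.
Sat(EG (AF wait)) = {s1, s6, s7}
|Sat(EG (AF wait))| = |{s1, s6, s7}| = 3.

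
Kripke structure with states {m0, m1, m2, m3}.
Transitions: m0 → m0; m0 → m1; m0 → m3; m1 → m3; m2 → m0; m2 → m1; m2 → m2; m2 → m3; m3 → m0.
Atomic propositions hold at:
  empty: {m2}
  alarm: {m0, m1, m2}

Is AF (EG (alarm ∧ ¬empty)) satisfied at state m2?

Sat(¬empty) = {m0, m1, m3}
Sat(alarm ∧ ¬empty) = {m0, m1}
EG (alarm ∧ ¬empty): greatest fixpoint, start Z0 = {m0, m1}, keep only states in Sat with some successor in Z. Z1 = {m0}; fixed.
Sat(EG (alarm ∧ ¬empty)) = {m0}
AF (EG (alarm ∧ ¬empty)): least fixpoint, start Z0 = {m0}, add states with every successor in Z. Z1 = {m0, m3}; Z2 = {m0, m1, m3}; fixed.
Sat(AF (EG (alarm ∧ ¬empty))) = {m0, m1, m3}
m2 ∉ Sat(AF (EG (alarm ∧ ¬empty))) = {m0, m1, m3}, so the formula does not hold at m2.

No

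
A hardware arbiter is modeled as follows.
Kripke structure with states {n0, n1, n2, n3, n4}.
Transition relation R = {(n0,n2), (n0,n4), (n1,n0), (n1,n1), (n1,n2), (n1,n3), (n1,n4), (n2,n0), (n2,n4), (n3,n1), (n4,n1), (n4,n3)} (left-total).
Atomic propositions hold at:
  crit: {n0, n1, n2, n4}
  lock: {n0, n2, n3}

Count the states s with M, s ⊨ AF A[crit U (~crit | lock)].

Sat(~crit) = {n3}
Sat(~crit | lock) = {n0, n2, n3}
A[crit U (~crit | lock)]: least fixpoint, start Z0 = Sat((~crit | lock)) = {n0, n2, n3}, add states in Sat(crit) with every successor in Z. Already a fixed point.
Sat(A[crit U (~crit | lock)]) = {n0, n2, n3}
AF A[crit U (~crit | lock)]: least fixpoint, start Z0 = {n0, n2, n3}, add states with every successor in Z. Already a fixed point.
Sat(AF A[crit U (~crit | lock)]) = {n0, n2, n3}
|Sat(AF A[crit U (~crit | lock)])| = |{n0, n2, n3}| = 3.

3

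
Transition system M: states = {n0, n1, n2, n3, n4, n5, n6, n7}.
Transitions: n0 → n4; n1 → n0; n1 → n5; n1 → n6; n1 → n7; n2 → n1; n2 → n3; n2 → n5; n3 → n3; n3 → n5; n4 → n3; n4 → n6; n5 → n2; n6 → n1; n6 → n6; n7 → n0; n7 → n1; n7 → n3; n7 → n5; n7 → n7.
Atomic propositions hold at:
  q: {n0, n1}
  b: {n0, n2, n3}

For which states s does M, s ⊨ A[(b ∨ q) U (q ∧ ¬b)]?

{n1}

Sat(b ∨ q) = {n0, n1, n2, n3}
Sat(¬b) = {n1, n4, n5, n6, n7}
Sat(q ∧ ¬b) = {n1}
A[(b ∨ q) U (q ∧ ¬b)]: least fixpoint, start Z0 = Sat((q ∧ ¬b)) = {n1}, add states in Sat(b ∨ q) with every successor in Z. Already a fixed point.
Sat(A[(b ∨ q) U (q ∧ ¬b)]) = {n1}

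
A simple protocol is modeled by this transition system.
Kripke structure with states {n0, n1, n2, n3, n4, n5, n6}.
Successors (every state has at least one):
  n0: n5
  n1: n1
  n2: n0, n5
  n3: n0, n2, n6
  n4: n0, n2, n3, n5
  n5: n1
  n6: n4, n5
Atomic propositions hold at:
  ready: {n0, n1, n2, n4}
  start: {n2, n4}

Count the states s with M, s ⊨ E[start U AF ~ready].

Sat(~ready) = {n3, n5, n6}
AF ~ready: least fixpoint, start Z0 = {n3, n5, n6}, add states with every successor in Z. Z1 = {n0, n3, n5, n6}; Z2 = {n0, n2, n3, n5, n6}; Z3 = {n0, n2, n3, n4, n5, n6}; fixed.
Sat(AF ~ready) = {n0, n2, n3, n4, n5, n6}
E[start U AF ~ready]: least fixpoint, start Z0 = Sat(AF ~ready) = {n0, n2, n3, n4, n5, n6}, add states in Sat(start) with some successor in Z. Already a fixed point.
Sat(E[start U AF ~ready]) = {n0, n2, n3, n4, n5, n6}
|Sat(E[start U AF ~ready])| = |{n0, n2, n3, n4, n5, n6}| = 6.

6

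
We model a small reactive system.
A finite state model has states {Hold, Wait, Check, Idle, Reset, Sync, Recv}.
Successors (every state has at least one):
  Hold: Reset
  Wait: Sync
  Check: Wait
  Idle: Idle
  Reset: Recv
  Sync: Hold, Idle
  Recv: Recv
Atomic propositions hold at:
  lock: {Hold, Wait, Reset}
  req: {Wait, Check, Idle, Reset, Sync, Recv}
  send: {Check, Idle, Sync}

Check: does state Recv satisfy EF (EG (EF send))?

No

EF send: least fixpoint, start Z0 = {Check, Idle, Sync}, add states with some successor in Z. Z1 = {Wait, Check, Idle, Sync}; fixed.
Sat(EF send) = {Wait, Check, Idle, Sync}
EG (EF send): greatest fixpoint, start Z0 = {Wait, Check, Idle, Sync}, keep only states in Sat with some successor in Z. Already a fixed point.
Sat(EG (EF send)) = {Wait, Check, Idle, Sync}
EF (EG (EF send)): least fixpoint, start Z0 = {Wait, Check, Idle, Sync}, add states with some successor in Z. Already a fixed point.
Sat(EF (EG (EF send))) = {Wait, Check, Idle, Sync}
Recv ∉ Sat(EF (EG (EF send))) = {Wait, Check, Idle, Sync}, so the formula does not hold at Recv.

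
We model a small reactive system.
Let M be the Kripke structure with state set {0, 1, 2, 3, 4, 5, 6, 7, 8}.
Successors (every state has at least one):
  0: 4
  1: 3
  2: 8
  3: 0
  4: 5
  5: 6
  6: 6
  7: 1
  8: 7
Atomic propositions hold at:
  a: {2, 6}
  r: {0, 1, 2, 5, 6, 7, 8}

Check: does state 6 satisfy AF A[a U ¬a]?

Sat(¬a) = {0, 1, 3, 4, 5, 7, 8}
A[a U ¬a]: least fixpoint, start Z0 = Sat(¬a) = {0, 1, 3, 4, 5, 7, 8}, add states in Sat(a) with every successor in Z. Z1 = {0, 1, 2, 3, 4, 5, 7, 8}; fixed.
Sat(A[a U ¬a]) = {0, 1, 2, 3, 4, 5, 7, 8}
AF A[a U ¬a]: least fixpoint, start Z0 = {0, 1, 2, 3, 4, 5, 7, 8}, add states with every successor in Z. Already a fixed point.
Sat(AF A[a U ¬a]) = {0, 1, 2, 3, 4, 5, 7, 8}
6 ∉ Sat(AF A[a U ¬a]) = {0, 1, 2, 3, 4, 5, 7, 8}, so the formula does not hold at 6.

No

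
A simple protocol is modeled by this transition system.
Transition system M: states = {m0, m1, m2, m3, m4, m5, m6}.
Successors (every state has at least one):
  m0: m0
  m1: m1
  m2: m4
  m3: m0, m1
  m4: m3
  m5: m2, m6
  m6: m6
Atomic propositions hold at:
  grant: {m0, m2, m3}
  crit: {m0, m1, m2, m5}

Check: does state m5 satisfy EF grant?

EF grant: least fixpoint, start Z0 = {m0, m2, m3}, add states with some successor in Z. Z1 = {m0, m2, m3, m4, m5}; fixed.
Sat(EF grant) = {m0, m2, m3, m4, m5}
m5 ∈ Sat(EF grant) = {m0, m2, m3, m4, m5}, so the formula holds at m5.

Yes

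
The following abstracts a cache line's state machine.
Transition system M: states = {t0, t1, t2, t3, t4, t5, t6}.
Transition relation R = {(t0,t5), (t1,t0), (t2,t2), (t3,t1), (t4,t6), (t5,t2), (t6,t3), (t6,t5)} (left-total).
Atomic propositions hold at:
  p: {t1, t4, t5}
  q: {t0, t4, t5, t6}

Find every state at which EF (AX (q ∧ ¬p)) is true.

{t1, t3, t4, t6}

Sat(¬p) = {t0, t2, t3, t6}
Sat(q ∧ ¬p) = {t0, t6}
Sat(AX (q ∧ ¬p)) = {s : every successor in {t0, t6}} = {t1, t4}
EF (AX (q ∧ ¬p)): least fixpoint, start Z0 = {t1, t4}, add states with some successor in Z. Z1 = {t1, t3, t4}; Z2 = {t1, t3, t4, t6}; fixed.
Sat(EF (AX (q ∧ ¬p))) = {t1, t3, t4, t6}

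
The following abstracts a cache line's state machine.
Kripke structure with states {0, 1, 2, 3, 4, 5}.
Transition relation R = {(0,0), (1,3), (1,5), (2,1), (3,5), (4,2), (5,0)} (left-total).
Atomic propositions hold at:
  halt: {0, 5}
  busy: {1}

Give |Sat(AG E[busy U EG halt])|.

EG halt: greatest fixpoint, start Z0 = {0, 5}, keep only states in Sat with some successor in Z. Already a fixed point.
Sat(EG halt) = {0, 5}
E[busy U EG halt]: least fixpoint, start Z0 = Sat(EG halt) = {0, 5}, add states in Sat(busy) with some successor in Z. Z1 = {0, 1, 5}; fixed.
Sat(E[busy U EG halt]) = {0, 1, 5}
AG E[busy U EG halt]: greatest fixpoint, start Z0 = {0, 1, 5}, keep only states in Sat with every successor in Z. Z1 = {0, 5}; fixed.
Sat(AG E[busy U EG halt]) = {0, 5}
|Sat(AG E[busy U EG halt])| = |{0, 5}| = 2.

2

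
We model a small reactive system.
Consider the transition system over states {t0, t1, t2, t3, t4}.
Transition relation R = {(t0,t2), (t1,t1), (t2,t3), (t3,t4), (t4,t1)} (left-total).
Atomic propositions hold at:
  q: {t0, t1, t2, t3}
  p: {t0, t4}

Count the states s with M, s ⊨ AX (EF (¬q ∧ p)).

3

Sat(¬q) = {t4}
Sat(¬q ∧ p) = {t4}
EF (¬q ∧ p): least fixpoint, start Z0 = {t4}, add states with some successor in Z. Z1 = {t3, t4}; Z2 = {t2, t3, t4}; Z3 = {t0, t2, t3, t4}; fixed.
Sat(EF (¬q ∧ p)) = {t0, t2, t3, t4}
Sat(AX (EF (¬q ∧ p))) = {s : every successor in {t0, t2, t3, t4}} = {t0, t2, t3}
|Sat(AX (EF (¬q ∧ p)))| = |{t0, t2, t3}| = 3.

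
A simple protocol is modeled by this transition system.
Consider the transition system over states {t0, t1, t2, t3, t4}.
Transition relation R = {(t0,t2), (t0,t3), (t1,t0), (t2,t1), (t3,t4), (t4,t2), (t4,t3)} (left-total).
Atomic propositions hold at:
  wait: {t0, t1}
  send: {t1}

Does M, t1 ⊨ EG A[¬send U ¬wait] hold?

No

Sat(¬send) = {t0, t2, t3, t4}
Sat(¬wait) = {t2, t3, t4}
A[¬send U ¬wait]: least fixpoint, start Z0 = Sat(¬wait) = {t2, t3, t4}, add states in Sat(¬send) with every successor in Z. Z1 = {t0, t2, t3, t4}; fixed.
Sat(A[¬send U ¬wait]) = {t0, t2, t3, t4}
EG A[¬send U ¬wait]: greatest fixpoint, start Z0 = {t0, t2, t3, t4}, keep only states in Sat with some successor in Z. Z1 = {t0, t3, t4}; fixed.
Sat(EG A[¬send U ¬wait]) = {t0, t3, t4}
t1 ∉ Sat(EG A[¬send U ¬wait]) = {t0, t3, t4}, so the formula does not hold at t1.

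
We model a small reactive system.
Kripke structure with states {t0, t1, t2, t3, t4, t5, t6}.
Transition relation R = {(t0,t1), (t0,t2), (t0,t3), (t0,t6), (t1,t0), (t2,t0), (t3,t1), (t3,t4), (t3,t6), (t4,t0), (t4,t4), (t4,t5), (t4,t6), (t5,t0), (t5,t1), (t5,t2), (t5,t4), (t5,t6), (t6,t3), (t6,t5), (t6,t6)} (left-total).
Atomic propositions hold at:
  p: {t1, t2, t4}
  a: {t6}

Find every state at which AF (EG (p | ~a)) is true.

{t0, t1, t2, t3, t4, t5}

Sat(~a) = {t0, t1, t2, t3, t4, t5}
Sat(p | ~a) = {t0, t1, t2, t3, t4, t5}
EG (p | ~a): greatest fixpoint, start Z0 = {t0, t1, t2, t3, t4, t5}, keep only states in Sat with some successor in Z. Already a fixed point.
Sat(EG (p | ~a)) = {t0, t1, t2, t3, t4, t5}
AF (EG (p | ~a)): least fixpoint, start Z0 = {t0, t1, t2, t3, t4, t5}, add states with every successor in Z. Already a fixed point.
Sat(AF (EG (p | ~a))) = {t0, t1, t2, t3, t4, t5}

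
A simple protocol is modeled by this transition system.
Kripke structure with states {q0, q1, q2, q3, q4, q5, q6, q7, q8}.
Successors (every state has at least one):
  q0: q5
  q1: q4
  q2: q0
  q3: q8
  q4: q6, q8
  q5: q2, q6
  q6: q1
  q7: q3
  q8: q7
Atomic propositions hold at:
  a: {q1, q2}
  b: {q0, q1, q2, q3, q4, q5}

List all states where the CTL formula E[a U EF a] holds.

EF a: least fixpoint, start Z0 = {q1, q2}, add states with some successor in Z. Z1 = {q1, q2, q5, q6}; Z2 = {q0, q1, q2, q4, q5, q6}; fixed.
Sat(EF a) = {q0, q1, q2, q4, q5, q6}
E[a U EF a]: least fixpoint, start Z0 = Sat(EF a) = {q0, q1, q2, q4, q5, q6}, add states in Sat(a) with some successor in Z. Already a fixed point.
Sat(E[a U EF a]) = {q0, q1, q2, q4, q5, q6}

{q0, q1, q2, q4, q5, q6}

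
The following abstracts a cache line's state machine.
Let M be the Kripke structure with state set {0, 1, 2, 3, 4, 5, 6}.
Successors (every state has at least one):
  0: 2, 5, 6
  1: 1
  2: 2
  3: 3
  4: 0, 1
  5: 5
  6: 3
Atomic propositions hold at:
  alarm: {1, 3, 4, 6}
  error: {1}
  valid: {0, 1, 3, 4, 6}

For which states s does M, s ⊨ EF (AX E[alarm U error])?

E[alarm U error]: least fixpoint, start Z0 = Sat(error) = {1}, add states in Sat(alarm) with some successor in Z. Z1 = {1, 4}; fixed.
Sat(E[alarm U error]) = {1, 4}
Sat(AX E[alarm U error]) = {s : every successor in {1, 4}} = {1}
EF (AX E[alarm U error]): least fixpoint, start Z0 = {1}, add states with some successor in Z. Z1 = {1, 4}; fixed.
Sat(EF (AX E[alarm U error])) = {1, 4}

{1, 4}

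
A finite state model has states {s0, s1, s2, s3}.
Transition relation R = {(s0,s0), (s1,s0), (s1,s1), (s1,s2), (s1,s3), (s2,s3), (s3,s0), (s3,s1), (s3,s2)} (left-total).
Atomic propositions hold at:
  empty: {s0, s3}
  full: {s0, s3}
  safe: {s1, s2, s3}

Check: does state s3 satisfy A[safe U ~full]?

Sat(~full) = {s1, s2}
A[safe U ~full]: least fixpoint, start Z0 = Sat(~full) = {s1, s2}, add states in Sat(safe) with every successor in Z. Already a fixed point.
Sat(A[safe U ~full]) = {s1, s2}
s3 ∉ Sat(A[safe U ~full]) = {s1, s2}, so the formula does not hold at s3.

No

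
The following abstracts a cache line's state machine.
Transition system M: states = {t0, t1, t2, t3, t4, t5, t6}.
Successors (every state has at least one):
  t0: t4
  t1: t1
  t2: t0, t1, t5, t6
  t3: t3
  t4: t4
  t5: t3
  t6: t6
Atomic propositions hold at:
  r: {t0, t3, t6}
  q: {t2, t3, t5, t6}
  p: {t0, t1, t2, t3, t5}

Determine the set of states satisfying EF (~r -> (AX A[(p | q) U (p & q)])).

{t0, t2, t3, t5, t6}

Sat(~r) = {t1, t2, t4, t5}
Sat(p | q) = {t0, t1, t2, t3, t5, t6}
Sat(p & q) = {t2, t3, t5}
A[(p | q) U (p & q)]: least fixpoint, start Z0 = Sat((p & q)) = {t2, t3, t5}, add states in Sat(p | q) with every successor in Z. Already a fixed point.
Sat(A[(p | q) U (p & q)]) = {t2, t3, t5}
Sat(AX A[(p | q) U (p & q)]) = {s : every successor in {t2, t3, t5}} = {t3, t5}
Sat(~r -> (AX A[(p | q) U (p & q)])) = {t0, t3, t5, t6}
EF (~r -> (AX A[(p | q) U (p & q)])): least fixpoint, start Z0 = {t0, t3, t5, t6}, add states with some successor in Z. Z1 = {t0, t2, t3, t5, t6}; fixed.
Sat(EF (~r -> (AX A[(p | q) U (p & q)]))) = {t0, t2, t3, t5, t6}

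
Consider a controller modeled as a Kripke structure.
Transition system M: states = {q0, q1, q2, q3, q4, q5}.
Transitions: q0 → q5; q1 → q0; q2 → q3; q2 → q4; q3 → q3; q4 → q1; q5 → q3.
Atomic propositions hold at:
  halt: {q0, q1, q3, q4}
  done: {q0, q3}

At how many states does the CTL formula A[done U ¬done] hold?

5

Sat(¬done) = {q1, q2, q4, q5}
A[done U ¬done]: least fixpoint, start Z0 = Sat(¬done) = {q1, q2, q4, q5}, add states in Sat(done) with every successor in Z. Z1 = {q0, q1, q2, q4, q5}; fixed.
Sat(A[done U ¬done]) = {q0, q1, q2, q4, q5}
|Sat(A[done U ¬done])| = |{q0, q1, q2, q4, q5}| = 5.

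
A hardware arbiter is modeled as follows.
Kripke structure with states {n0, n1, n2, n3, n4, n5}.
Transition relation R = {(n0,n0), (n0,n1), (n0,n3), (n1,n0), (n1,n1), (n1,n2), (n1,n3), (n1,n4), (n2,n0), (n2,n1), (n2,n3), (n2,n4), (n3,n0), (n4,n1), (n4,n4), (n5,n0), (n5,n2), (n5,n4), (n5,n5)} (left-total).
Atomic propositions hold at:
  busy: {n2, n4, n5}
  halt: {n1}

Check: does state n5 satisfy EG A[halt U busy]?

Yes

A[halt U busy]: least fixpoint, start Z0 = Sat(busy) = {n2, n4, n5}, add states in Sat(halt) with every successor in Z. Already a fixed point.
Sat(A[halt U busy]) = {n2, n4, n5}
EG A[halt U busy]: greatest fixpoint, start Z0 = {n2, n4, n5}, keep only states in Sat with some successor in Z. Already a fixed point.
Sat(EG A[halt U busy]) = {n2, n4, n5}
n5 ∈ Sat(EG A[halt U busy]) = {n2, n4, n5}, so the formula holds at n5.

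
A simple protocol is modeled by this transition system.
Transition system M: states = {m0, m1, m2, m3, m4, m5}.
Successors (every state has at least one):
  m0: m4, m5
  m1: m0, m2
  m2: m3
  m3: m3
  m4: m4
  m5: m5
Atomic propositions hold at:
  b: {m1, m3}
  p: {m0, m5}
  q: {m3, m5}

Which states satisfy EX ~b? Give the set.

{m0, m1, m4, m5}

Sat(~b) = {m0, m2, m4, m5}
Sat(EX ~b) = {s : some successor in {m0, m2, m4, m5}} = {m0, m1, m4, m5}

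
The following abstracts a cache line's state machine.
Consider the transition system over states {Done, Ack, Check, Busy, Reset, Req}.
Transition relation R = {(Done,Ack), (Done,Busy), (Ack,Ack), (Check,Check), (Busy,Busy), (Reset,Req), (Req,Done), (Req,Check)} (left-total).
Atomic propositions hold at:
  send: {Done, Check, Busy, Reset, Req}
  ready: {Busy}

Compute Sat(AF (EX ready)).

{Done, Busy}

Sat(EX ready) = {s : some successor in {Busy}} = {Done, Busy}
AF (EX ready): least fixpoint, start Z0 = {Done, Busy}, add states with every successor in Z. Already a fixed point.
Sat(AF (EX ready)) = {Done, Busy}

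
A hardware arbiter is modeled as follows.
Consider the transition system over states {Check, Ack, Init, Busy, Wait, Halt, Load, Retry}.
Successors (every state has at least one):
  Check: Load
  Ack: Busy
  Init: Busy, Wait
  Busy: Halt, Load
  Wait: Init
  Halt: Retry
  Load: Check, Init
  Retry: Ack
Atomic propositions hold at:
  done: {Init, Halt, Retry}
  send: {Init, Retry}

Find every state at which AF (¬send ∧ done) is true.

Sat(¬send) = {Check, Ack, Busy, Wait, Halt, Load}
Sat(¬send ∧ done) = {Halt}
AF (¬send ∧ done): least fixpoint, start Z0 = {Halt}, add states with every successor in Z. Already a fixed point.
Sat(AF (¬send ∧ done)) = {Halt}

{Halt}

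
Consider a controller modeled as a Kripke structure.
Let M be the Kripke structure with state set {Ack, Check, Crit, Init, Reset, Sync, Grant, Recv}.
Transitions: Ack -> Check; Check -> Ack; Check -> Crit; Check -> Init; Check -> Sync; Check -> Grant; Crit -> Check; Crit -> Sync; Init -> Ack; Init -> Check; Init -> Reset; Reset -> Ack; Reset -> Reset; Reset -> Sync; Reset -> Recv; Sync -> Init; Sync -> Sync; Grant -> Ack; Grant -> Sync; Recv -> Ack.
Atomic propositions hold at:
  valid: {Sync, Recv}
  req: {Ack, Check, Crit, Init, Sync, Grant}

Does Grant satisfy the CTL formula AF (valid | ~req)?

No

Sat(~req) = {Reset, Recv}
Sat(valid | ~req) = {Reset, Sync, Recv}
AF (valid | ~req): least fixpoint, start Z0 = {Reset, Sync, Recv}, add states with every successor in Z. Already a fixed point.
Sat(AF (valid | ~req)) = {Reset, Sync, Recv}
Grant ∉ Sat(AF (valid | ~req)) = {Reset, Sync, Recv}, so the formula does not hold at Grant.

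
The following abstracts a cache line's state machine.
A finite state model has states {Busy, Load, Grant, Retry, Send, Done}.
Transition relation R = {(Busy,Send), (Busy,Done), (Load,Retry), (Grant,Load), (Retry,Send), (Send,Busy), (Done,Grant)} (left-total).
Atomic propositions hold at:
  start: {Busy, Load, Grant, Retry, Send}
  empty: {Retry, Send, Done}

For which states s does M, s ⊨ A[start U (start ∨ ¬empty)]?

Sat(¬empty) = {Busy, Load, Grant}
Sat(start ∨ ¬empty) = {Busy, Load, Grant, Retry, Send}
A[start U (start ∨ ¬empty)]: least fixpoint, start Z0 = Sat((start ∨ ¬empty)) = {Busy, Load, Grant, Retry, Send}, add states in Sat(start) with every successor in Z. Already a fixed point.
Sat(A[start U (start ∨ ¬empty)]) = {Busy, Load, Grant, Retry, Send}

{Busy, Load, Grant, Retry, Send}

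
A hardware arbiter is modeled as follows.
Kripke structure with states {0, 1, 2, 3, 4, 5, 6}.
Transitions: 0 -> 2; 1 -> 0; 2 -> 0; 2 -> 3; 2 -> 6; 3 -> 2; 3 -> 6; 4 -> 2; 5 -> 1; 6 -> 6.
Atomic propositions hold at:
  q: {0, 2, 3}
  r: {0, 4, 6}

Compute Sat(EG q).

EG q: greatest fixpoint, start Z0 = {0, 2, 3}, keep only states in Sat with some successor in Z. Already a fixed point.
Sat(EG q) = {0, 2, 3}

{0, 2, 3}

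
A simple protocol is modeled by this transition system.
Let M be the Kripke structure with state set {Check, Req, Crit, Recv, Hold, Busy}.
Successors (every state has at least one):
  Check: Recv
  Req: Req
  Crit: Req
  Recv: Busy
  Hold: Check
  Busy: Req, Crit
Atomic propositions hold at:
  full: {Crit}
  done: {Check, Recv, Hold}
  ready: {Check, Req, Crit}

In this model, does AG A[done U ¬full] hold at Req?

Yes

Sat(¬full) = {Check, Req, Recv, Hold, Busy}
A[done U ¬full]: least fixpoint, start Z0 = Sat(¬full) = {Check, Req, Recv, Hold, Busy}, add states in Sat(done) with every successor in Z. Already a fixed point.
Sat(A[done U ¬full]) = {Check, Req, Recv, Hold, Busy}
AG A[done U ¬full]: greatest fixpoint, start Z0 = {Check, Req, Recv, Hold, Busy}, keep only states in Sat with every successor in Z. Z1 = {Check, Req, Recv, Hold}; Z2 = {Check, Req, Hold}; Z3 = {Req, Hold}; Z4 = {Req}; fixed.
Sat(AG A[done U ¬full]) = {Req}
Req ∈ Sat(AG A[done U ¬full]) = {Req}, so the formula holds at Req.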